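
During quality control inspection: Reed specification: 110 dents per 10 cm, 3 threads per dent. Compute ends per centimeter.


Formula: EPC = (dents per 10 cm * ends per dent) / 10
Step 1: Total ends per 10 cm = 110 * 3 = 330
Step 2: EPC = 330 / 10 = 33.0 ends/cm

33.0 ends/cm


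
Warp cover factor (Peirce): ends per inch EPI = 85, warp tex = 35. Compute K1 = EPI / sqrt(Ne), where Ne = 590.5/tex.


Formula: K1 = EPI / sqrt(Ne), with Ne = 590.5 / tex_warp
Step 1: Ne = 590.5 / 35 = 16.871
Step 2: sqrt(Ne) = sqrt(16.871) = 4.1074
Step 3: K1 = 85 / 4.1074 = 20.7

20.7


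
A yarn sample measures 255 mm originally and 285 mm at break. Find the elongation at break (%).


Formula: Elongation (%) = ((L_break - L0) / L0) * 100
Step 1: Extension = 285 - 255 = 30 mm
Step 2: Elongation = (30 / 255) * 100
Step 3: Elongation = 0.117647 * 100 = 11.7647% ≈ 11.8%

11.8%


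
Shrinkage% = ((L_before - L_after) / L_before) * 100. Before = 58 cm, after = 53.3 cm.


Formula: Shrinkage% = ((L_before - L_after) / L_before) * 100
Step 1: Shrinkage = 58 - 53.3 = 4.7 cm
Step 2: Shrinkage% = (4.7 / 58) * 100
Step 3: Shrinkage% = 0.081034 * 100 = 8.1034% ≈ 8.1%

8.1%


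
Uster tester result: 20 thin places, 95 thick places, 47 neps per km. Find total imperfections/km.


Formula: Total = thin places + thick places + neps
Total = 20 + 95 + 47
Total = 162 imperfections/km

162 imperfections/km


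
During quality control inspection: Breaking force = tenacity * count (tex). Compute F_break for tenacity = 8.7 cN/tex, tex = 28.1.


Formula: Breaking force = Tenacity * Linear density
F = 8.7 cN/tex * 28.1 tex
F = 244.47 cN

244.47 cN


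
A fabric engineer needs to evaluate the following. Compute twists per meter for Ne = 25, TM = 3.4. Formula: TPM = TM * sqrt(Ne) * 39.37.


Formula: TPM = TM * sqrt(Ne) * 39.37
Step 1: sqrt(Ne) = sqrt(25) = 5
Step 2: TM * sqrt(Ne) = 3.4 * 5 = 17
Step 3: TPM = 17 * 39.37 = 669 twists/m

669 twists/m


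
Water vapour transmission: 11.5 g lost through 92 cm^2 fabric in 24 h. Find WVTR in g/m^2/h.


Formula: WVTR = mass_loss / (area * time)
Step 1: Convert area: 92 cm^2 = 0.0092 m^2
Step 2: WVTR = 11.5 g / (0.0092 m^2 * 24 h)
Step 3: WVTR = 11.5 / 0.2208 = 52.1 g/m^2/h

52.1 g/m^2/h


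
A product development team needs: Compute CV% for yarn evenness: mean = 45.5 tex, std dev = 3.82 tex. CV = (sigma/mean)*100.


Formula: CV% = (standard deviation / mean) * 100
Step 1: Ratio = 3.82 / 45.5 = 0.083956
Step 2: CV% = 0.083956 * 100 = 8.3956% ≈ 8.4%

8.4%


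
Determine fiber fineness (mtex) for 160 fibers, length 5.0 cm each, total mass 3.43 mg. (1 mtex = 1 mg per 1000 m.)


Formula: fineness (mtex) = mass (mg) / total length (km) = (mass_mg / total_length_m) * 1000
Step 1: Convert fiber length: 5.0 cm = 0.05 m
Step 2: Total fiber length = 160 * 0.05 = 8.0 m
Step 3: Linear density = 3.43 mg / 8.0 m = 0.4288 mg/m
Step 4: fineness = 0.4288 * 1000 = 428.8 mtex

428.8 mtex


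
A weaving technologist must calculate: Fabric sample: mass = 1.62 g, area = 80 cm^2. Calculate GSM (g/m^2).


Formula: GSM = mass_g / area_m2
Step 1: Convert area: 80 cm^2 = 80 / 10000 = 0.008 m^2
Step 2: GSM = 1.62 g / 0.008 m^2 = 202.5 g/m^2

202.5 g/m^2


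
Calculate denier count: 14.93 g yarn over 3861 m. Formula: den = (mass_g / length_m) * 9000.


Formula: den = (mass_g / length_m) * 9000
Substituting: den = (14.93 / 3861) * 9000
Intermediate: 14.93 / 3861 = 0.00386687 g/m
den = 0.00386687 * 9000 = 34.8 denier

34.8 denier


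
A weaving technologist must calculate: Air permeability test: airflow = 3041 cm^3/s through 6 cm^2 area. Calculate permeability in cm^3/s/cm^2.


Formula: Air Permeability = Airflow / Test Area
AP = 3041 cm^3/s / 6 cm^2
AP = 506.8 cm^3/s/cm^2

506.8 cm^3/s/cm^2


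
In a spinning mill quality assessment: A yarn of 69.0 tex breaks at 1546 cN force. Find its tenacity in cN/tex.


Formula: Tenacity = Breaking force / Linear density
Tenacity = 1546 cN / 69.0 tex
Tenacity = 22.41 cN/tex

22.41 cN/tex


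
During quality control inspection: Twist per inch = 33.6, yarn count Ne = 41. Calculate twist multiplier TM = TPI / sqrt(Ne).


Formula: TM = TPI / sqrt(Ne)
Step 1: sqrt(Ne) = sqrt(41) = 6.4031
Step 2: TM = 33.6 / 6.4031 = 5.25

5.25 TM


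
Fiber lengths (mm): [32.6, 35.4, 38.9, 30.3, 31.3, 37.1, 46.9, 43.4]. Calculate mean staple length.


Formula: Mean = sum of lengths / count
Sum = 32.6 + 35.4 + 38.9 + 30.3 + 31.3 + 37.1 + 46.9 + 43.4
Sum = 295.9 mm
Mean = 295.9 / 8 = 36.99 mm

36.99 mm


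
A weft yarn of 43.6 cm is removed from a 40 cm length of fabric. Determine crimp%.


Formula: Crimp% = ((L_yarn - L_fabric) / L_fabric) * 100
Step 1: Extension = 43.6 - 40 = 3.6 cm
Step 2: Crimp% = (3.6 / 40) * 100
Step 3: Crimp% = 0.09 * 100 = 9.0%

9.0%


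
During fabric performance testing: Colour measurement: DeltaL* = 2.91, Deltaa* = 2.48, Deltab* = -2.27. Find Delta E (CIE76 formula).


Formula: Delta E = sqrt(dL*^2 + da*^2 + db*^2)
Step 1: dL*^2 = 2.91^2 = 8.4681
Step 2: da*^2 = 2.48^2 = 6.1504
Step 3: db*^2 = (-2.27)^2 = 5.1529
Step 4: Sum = 8.4681 + 6.1504 + 5.1529 = 19.7714
Step 5: Delta E = sqrt(19.7714) = 4.45

4.45 Delta E


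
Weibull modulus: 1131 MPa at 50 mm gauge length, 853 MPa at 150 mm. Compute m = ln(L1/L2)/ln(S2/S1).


Formula: m = ln(L1/L2) / ln(S2/S1)
Step 1: ln(L1/L2) = ln(50/150) = -1.09861
Step 2: S2/S1 = 853/1131 = 0.7542
Step 3: ln(S2/S1) = ln(0.7542) = -0.28210
Step 4: m = -1.09861 / -0.28210 = 3.89

3.89 (Weibull m)


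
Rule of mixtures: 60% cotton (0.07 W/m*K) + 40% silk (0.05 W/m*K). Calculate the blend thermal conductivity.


Formula: Blend property = (fraction_A * property_A) + (fraction_B * property_B)
Step 1: Contribution A = 60/100 * 0.07 W/m*K = 0.042 W/m*K
Step 2: Contribution B = 40/100 * 0.05 W/m*K = 0.02 W/m*K
Step 3: Blend thermal conductivity = 0.042 + 0.02 = 0.062 W/m*K

0.062 W/m*K


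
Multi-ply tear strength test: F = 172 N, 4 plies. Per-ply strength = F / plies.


Formula: Per-ply strength = Total force / Number of plies
Per-ply = 172 N / 4
Per-ply = 43 N

43 N


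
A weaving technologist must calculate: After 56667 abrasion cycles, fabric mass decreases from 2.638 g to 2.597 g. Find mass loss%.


Formula: Mass loss% = ((m_before - m_after) / m_before) * 100
Step 1: Mass loss = 2.638 - 2.597 = 0.041 g
Step 2: Ratio = 0.041 / 2.638 = 0.0155421
Step 3: Mass loss% = 0.0155421 * 100 = 1.55421% ≈ 1.55%

1.55%


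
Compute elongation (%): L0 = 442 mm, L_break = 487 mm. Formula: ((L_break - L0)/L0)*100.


Formula: Elongation (%) = ((L_break - L0) / L0) * 100
Step 1: Extension = 487 - 442 = 45 mm
Step 2: Elongation = (45 / 442) * 100
Step 3: Elongation = 0.10181 * 100 = 10.181% ≈ 10.2%

10.2%


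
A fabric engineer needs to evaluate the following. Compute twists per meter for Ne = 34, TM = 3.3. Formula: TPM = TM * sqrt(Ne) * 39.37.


Formula: TPM = TM * sqrt(Ne) * 39.37
Step 1: sqrt(Ne) = sqrt(34) = 5.831
Step 2: TM * sqrt(Ne) = 3.3 * 5.831 = 19.2423
Step 3: TPM = 19.2423 * 39.37 = 758 twists/m

758 twists/m


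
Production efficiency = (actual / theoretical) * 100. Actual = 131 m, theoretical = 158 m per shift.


Formula: Efficiency% = (Actual output / Theoretical output) * 100
Efficiency% = (131 / 158) * 100
Efficiency% = 0.829114 * 100 = 82.9114% ≈ 82.9%

82.9%


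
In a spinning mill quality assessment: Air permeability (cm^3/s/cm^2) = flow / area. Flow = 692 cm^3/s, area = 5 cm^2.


Formula: Air Permeability = Airflow / Test Area
AP = 692 cm^3/s / 5 cm^2
AP = 138.4 cm^3/s/cm^2

138.4 cm^3/s/cm^2


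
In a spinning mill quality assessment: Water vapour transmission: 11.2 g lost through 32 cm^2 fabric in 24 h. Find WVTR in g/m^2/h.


Formula: WVTR = mass_loss / (area * time)
Step 1: Convert area: 32 cm^2 = 0.0032 m^2
Step 2: WVTR = 11.2 g / (0.0032 m^2 * 24 h)
Step 3: WVTR = 11.2 / 0.0768 = 145.8 g/m^2/h

145.8 g/m^2/h


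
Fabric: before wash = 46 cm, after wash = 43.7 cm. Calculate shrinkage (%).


Formula: Shrinkage% = ((L_before - L_after) / L_before) * 100
Step 1: Shrinkage = 46 - 43.7 = 2.3 cm
Step 2: Shrinkage% = (2.3 / 46) * 100
Step 3: Shrinkage% = 0.05 * 100 = 5.0%

5.0%


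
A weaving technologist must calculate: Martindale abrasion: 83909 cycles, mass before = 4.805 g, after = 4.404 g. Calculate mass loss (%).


Formula: Mass loss% = ((m_before - m_after) / m_before) * 100
Step 1: Mass loss = 4.805 - 4.404 = 0.401 g
Step 2: Ratio = 0.401 / 4.805 = 0.0834547
Step 3: Mass loss% = 0.0834547 * 100 = 8.34547% ≈ 8.35%

8.35%


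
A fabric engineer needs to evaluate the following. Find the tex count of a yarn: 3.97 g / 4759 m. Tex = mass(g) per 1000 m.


Formula: Tex = (mass_g / length_m) * 1000
Substituting: Tex = (3.97 / 4759) * 1000
Intermediate: 3.97 / 4759 = 0.00083421 g/m
Tex = 0.00083421 * 1000 = 0.83 tex

0.83 tex


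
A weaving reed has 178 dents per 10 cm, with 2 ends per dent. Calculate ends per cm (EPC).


Formula: EPC = (dents per 10 cm * ends per dent) / 10
Step 1: Total ends per 10 cm = 178 * 2 = 356
Step 2: EPC = 356 / 10 = 35.6 ends/cm

35.6 ends/cm


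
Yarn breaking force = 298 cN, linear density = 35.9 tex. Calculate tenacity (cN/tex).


Formula: Tenacity = Breaking force / Linear density
Tenacity = 298 cN / 35.9 tex
Tenacity = 8.30 cN/tex

8.30 cN/tex


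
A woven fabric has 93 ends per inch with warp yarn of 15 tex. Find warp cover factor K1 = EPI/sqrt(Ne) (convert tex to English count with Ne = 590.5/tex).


Formula: K1 = EPI / sqrt(Ne), with Ne = 590.5 / tex_warp
Step 1: Ne = 590.5 / 15 = 39.367
Step 2: sqrt(Ne) = sqrt(39.367) = 6.2743
Step 3: K1 = 93 / 6.2743 = 14.8

14.8


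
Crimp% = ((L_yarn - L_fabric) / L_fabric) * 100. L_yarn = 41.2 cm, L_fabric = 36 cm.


Formula: Crimp% = ((L_yarn - L_fabric) / L_fabric) * 100
Step 1: Extension = 41.2 - 36 = 5.2 cm
Step 2: Crimp% = (5.2 / 36) * 100
Step 3: Crimp% = 0.144444 * 100 = 14.4444% ≈ 14.4%

14.4%


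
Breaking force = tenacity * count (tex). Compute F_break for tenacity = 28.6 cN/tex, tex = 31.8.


Formula: Breaking force = Tenacity * Linear density
F = 28.6 cN/tex * 31.8 tex
F = 909.48 cN

909.48 cN


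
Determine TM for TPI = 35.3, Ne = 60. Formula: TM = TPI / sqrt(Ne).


Formula: TM = TPI / sqrt(Ne)
Step 1: sqrt(Ne) = sqrt(60) = 7.746
Step 2: TM = 35.3 / 7.746 = 4.56

4.56 TM


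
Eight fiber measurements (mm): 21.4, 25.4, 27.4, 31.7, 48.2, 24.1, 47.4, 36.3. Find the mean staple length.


Formula: Mean = sum of lengths / count
Sum = 21.4 + 25.4 + 27.4 + 31.7 + 48.2 + 24.1 + 47.4 + 36.3
Sum = 261.9 mm
Mean = 261.9 / 8 = 32.74 mm

32.74 mm


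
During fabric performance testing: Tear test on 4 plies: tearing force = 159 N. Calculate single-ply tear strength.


Formula: Per-ply strength = Total force / Number of plies
Per-ply = 159 N / 4
Per-ply = 39.75 N

39.75 N


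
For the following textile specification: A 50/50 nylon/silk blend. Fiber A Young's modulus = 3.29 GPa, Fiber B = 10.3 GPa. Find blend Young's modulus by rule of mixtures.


Formula: Blend property = (fraction_A * property_A) + (fraction_B * property_B)
Step 1: Contribution A = 50/100 * 3.29 GPa = 1.645 GPa
Step 2: Contribution B = 50/100 * 10.3 GPa = 5.15 GPa
Step 3: Blend Young's modulus = 1.645 + 5.15 = 6.795 GPa

6.795 GPa


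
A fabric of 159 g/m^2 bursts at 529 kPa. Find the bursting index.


Formula: Bursting Index = Bursting Strength / Fabric GSM
BI = 529 kPa / 159 g/m^2
BI = 3.327 kPa/(g/m^2)

3.327 kPa/(g/m^2)


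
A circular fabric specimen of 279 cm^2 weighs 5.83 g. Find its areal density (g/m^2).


Formula: GSM = mass_g / area_m2
Step 1: Convert area: 279 cm^2 = 279 / 10000 = 0.0279 m^2
Step 2: GSM = 5.83 g / 0.0279 m^2 = 209.0 g/m^2

209.0 g/m^2


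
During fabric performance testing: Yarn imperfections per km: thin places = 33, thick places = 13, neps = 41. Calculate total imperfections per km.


Formula: Total = thin places + thick places + neps
Total = 33 + 13 + 41
Total = 87 imperfections/km

87 imperfections/km


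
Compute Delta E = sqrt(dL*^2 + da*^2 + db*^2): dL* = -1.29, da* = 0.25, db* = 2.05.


Formula: Delta E = sqrt(dL*^2 + da*^2 + db*^2)
Step 1: dL*^2 = (-1.29)^2 = 1.6641
Step 2: da*^2 = 0.25^2 = 0.0625
Step 3: db*^2 = 2.05^2 = 4.2025
Step 4: Sum = 1.6641 + 0.0625 + 4.2025 = 5.9291
Step 5: Delta E = sqrt(5.9291) = 2.43

2.43 Delta E


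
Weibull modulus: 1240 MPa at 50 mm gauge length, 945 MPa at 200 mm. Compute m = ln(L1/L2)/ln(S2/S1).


Formula: m = ln(L1/L2) / ln(S2/S1)
Step 1: ln(L1/L2) = ln(50/200) = -1.38629
Step 2: S2/S1 = 945/1240 = 0.7621
Step 3: ln(S2/S1) = ln(0.7621) = -0.27168
Step 4: m = -1.38629 / -0.27168 = 5.10

5.10 (Weibull m)


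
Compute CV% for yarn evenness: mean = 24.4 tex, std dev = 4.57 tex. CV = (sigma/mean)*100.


Formula: CV% = (standard deviation / mean) * 100
Step 1: Ratio = 4.57 / 24.4 = 0.187295
Step 2: CV% = 0.187295 * 100 = 18.7295% ≈ 18.7%

18.7%


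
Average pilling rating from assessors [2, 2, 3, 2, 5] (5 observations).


Formula: Mean = sum / count
Sum = 2 + 2 + 3 + 2 + 5 = 14
Mean = 14 / 5 = 2.8

2.8


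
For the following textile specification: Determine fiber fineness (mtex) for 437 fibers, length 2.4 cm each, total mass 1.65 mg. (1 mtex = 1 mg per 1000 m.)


Formula: fineness (mtex) = mass (mg) / total length (km) = (mass_mg / total_length_m) * 1000
Step 1: Convert fiber length: 2.4 cm = 0.024 m
Step 2: Total fiber length = 437 * 0.024 = 10.488 m
Step 3: Linear density = 1.65 mg / 10.488 m = 0.1573 mg/m
Step 4: fineness = 0.1573 * 1000 = 157.3 mtex

157.3 mtex


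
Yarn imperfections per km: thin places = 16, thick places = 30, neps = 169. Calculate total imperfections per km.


Formula: Total = thin places + thick places + neps
Total = 16 + 30 + 169
Total = 215 imperfections/km

215 imperfections/km


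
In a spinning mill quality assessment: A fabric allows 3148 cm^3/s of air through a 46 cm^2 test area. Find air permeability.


Formula: Air Permeability = Airflow / Test Area
AP = 3148 cm^3/s / 46 cm^2
AP = 68.4 cm^3/s/cm^2

68.4 cm^3/s/cm^2


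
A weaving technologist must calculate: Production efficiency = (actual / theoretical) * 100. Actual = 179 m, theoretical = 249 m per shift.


Formula: Efficiency% = (Actual output / Theoretical output) * 100
Efficiency% = (179 / 249) * 100
Efficiency% = 0.718876 * 100 = 71.8876% ≈ 71.9%

71.9%


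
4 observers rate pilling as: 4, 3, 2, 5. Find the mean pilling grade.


Formula: Mean = sum / count
Sum = 4 + 3 + 2 + 5 = 14
Mean = 14 / 4 = 3.5

3.5


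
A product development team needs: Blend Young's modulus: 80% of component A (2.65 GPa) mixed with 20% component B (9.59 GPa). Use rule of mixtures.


Formula: Blend property = (fraction_A * property_A) + (fraction_B * property_B)
Step 1: Contribution A = 80/100 * 2.65 GPa = 2.12 GPa
Step 2: Contribution B = 20/100 * 9.59 GPa = 1.918 GPa
Step 3: Blend Young's modulus = 2.12 + 1.918 = 4.038 GPa

4.038 GPa


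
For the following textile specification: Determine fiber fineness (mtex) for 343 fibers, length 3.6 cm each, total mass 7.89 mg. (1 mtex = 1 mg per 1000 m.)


Formula: fineness (mtex) = mass (mg) / total length (km) = (mass_mg / total_length_m) * 1000
Step 1: Convert fiber length: 3.6 cm = 0.036 m
Step 2: Total fiber length = 343 * 0.036 = 12.348 m
Step 3: Linear density = 7.89 mg / 12.348 m = 0.6390 mg/m
Step 4: fineness = 0.6390 * 1000 = 639.0 mtex

639.0 mtex


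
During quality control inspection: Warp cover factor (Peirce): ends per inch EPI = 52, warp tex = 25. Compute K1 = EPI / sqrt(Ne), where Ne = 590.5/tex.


Formula: K1 = EPI / sqrt(Ne), with Ne = 590.5 / tex_warp
Step 1: Ne = 590.5 / 25 = 23.62
Step 2: sqrt(Ne) = sqrt(23.62) = 4.86
Step 3: K1 = 52 / 4.86 = 10.7

10.7


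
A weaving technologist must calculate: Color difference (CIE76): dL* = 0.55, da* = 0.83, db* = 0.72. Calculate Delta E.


Formula: Delta E = sqrt(dL*^2 + da*^2 + db*^2)
Step 1: dL*^2 = 0.55^2 = 0.3025
Step 2: da*^2 = 0.83^2 = 0.6889
Step 3: db*^2 = 0.72^2 = 0.5184
Step 4: Sum = 0.3025 + 0.6889 + 0.5184 = 1.5098
Step 5: Delta E = sqrt(1.5098) = 1.23

1.23 Delta E


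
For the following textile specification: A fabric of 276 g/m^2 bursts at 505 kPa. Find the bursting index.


Formula: Bursting Index = Bursting Strength / Fabric GSM
BI = 505 kPa / 276 g/m^2
BI = 1.830 kPa/(g/m^2)

1.830 kPa/(g/m^2)


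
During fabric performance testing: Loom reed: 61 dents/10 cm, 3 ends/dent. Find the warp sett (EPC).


Formula: EPC = (dents per 10 cm * ends per dent) / 10
Step 1: Total ends per 10 cm = 61 * 3 = 183
Step 2: EPC = 183 / 10 = 18.3 ends/cm

18.3 ends/cm


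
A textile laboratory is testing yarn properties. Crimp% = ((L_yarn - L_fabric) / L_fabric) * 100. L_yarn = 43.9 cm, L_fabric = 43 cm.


Formula: Crimp% = ((L_yarn - L_fabric) / L_fabric) * 100
Step 1: Extension = 43.9 - 43 = 0.9 cm
Step 2: Crimp% = (0.9 / 43) * 100
Step 3: Crimp% = 0.02093 * 100 = 2.093% ≈ 2.1%

2.1%


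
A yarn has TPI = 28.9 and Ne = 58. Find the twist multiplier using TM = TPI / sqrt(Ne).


Formula: TM = TPI / sqrt(Ne)
Step 1: sqrt(Ne) = sqrt(58) = 7.6158
Step 2: TM = 28.9 / 7.6158 = 3.79

3.79 TM


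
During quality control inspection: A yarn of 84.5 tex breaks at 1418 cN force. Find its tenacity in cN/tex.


Formula: Tenacity = Breaking force / Linear density
Tenacity = 1418 cN / 84.5 tex
Tenacity = 16.78 cN/tex

16.78 cN/tex


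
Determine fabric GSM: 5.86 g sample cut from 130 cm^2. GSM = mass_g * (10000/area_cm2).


Formula: GSM = mass_g / area_m2
Step 1: Convert area: 130 cm^2 = 130 / 10000 = 0.013 m^2
Step 2: GSM = 5.86 g / 0.013 m^2 = 450.8 g/m^2

450.8 g/m^2


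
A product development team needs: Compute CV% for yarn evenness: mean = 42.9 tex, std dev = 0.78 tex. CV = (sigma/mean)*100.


Formula: CV% = (standard deviation / mean) * 100
Step 1: Ratio = 0.78 / 42.9 = 0.018182
Step 2: CV% = 0.018182 * 100 = 1.8182% ≈ 1.8%

1.8%


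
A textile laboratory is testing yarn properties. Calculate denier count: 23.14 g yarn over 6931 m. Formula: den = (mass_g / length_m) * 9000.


Formula: den = (mass_g / length_m) * 9000
Substituting: den = (23.14 / 6931) * 9000
Intermediate: 23.14 / 6931 = 0.00333862 g/m
den = 0.00333862 * 9000 = 30.0 denier

30.0 denier


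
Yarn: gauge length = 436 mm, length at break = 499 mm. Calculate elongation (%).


Formula: Elongation (%) = ((L_break - L0) / L0) * 100
Step 1: Extension = 499 - 436 = 63 mm
Step 2: Elongation = (63 / 436) * 100
Step 3: Elongation = 0.144495 * 100 = 14.4495% ≈ 14.4%

14.4%


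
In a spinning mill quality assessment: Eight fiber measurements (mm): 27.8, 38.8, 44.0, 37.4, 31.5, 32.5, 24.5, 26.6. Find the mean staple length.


Formula: Mean = sum of lengths / count
Sum = 27.8 + 38.8 + 44.0 + 37.4 + 31.5 + 32.5 + 24.5 + 26.6
Sum = 263.1 mm
Mean = 263.1 / 8 = 32.89 mm

32.89 mm


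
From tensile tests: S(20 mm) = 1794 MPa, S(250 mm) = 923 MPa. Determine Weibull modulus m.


Formula: m = ln(L1/L2) / ln(S2/S1)
Step 1: ln(L1/L2) = ln(20/250) = -2.52573
Step 2: S2/S1 = 923/1794 = 0.51449
Step 3: ln(S2/S1) = ln(0.51449) = -0.66458
Step 4: m = -2.52573 / -0.66458 = 3.80

3.80 (Weibull m)


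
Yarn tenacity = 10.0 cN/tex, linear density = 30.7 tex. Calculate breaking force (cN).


Formula: Breaking force = Tenacity * Linear density
F = 10.0 cN/tex * 30.7 tex
F = 307.00 cN

307.00 cN


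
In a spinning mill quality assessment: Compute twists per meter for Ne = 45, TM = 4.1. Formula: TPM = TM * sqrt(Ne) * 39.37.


Formula: TPM = TM * sqrt(Ne) * 39.37
Step 1: sqrt(Ne) = sqrt(45) = 6.7082
Step 2: TM * sqrt(Ne) = 4.1 * 6.7082 = 27.5036
Step 3: TPM = 27.5036 * 39.37 = 1083 twists/m

1083 twists/m


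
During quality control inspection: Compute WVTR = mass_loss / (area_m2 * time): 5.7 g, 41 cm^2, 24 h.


Formula: WVTR = mass_loss / (area * time)
Step 1: Convert area: 41 cm^2 = 0.0041 m^2
Step 2: WVTR = 5.7 g / (0.0041 m^2 * 24 h)
Step 3: WVTR = 5.7 / 0.0984 = 57.9 g/m^2/h

57.9 g/m^2/h


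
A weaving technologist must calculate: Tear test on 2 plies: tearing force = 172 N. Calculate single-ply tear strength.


Formula: Per-ply strength = Total force / Number of plies
Per-ply = 172 N / 2
Per-ply = 86 N

86 N


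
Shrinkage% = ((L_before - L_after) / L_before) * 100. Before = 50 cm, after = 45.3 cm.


Formula: Shrinkage% = ((L_before - L_after) / L_before) * 100
Step 1: Shrinkage = 50 - 45.3 = 4.7 cm
Step 2: Shrinkage% = (4.7 / 50) * 100
Step 3: Shrinkage% = 0.094 * 100 = 9.4%

9.4%


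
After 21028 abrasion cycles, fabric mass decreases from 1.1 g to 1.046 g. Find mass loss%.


Formula: Mass loss% = ((m_before - m_after) / m_before) * 100
Step 1: Mass loss = 1.1 - 1.046 = 0.054 g
Step 2: Ratio = 0.054 / 1.1 = 0.0490909
Step 3: Mass loss% = 0.0490909 * 100 = 4.90909% ≈ 4.91%

4.91%


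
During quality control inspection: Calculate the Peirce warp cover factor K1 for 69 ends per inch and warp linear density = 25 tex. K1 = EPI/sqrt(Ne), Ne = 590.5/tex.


Formula: K1 = EPI / sqrt(Ne), with Ne = 590.5 / tex_warp
Step 1: Ne = 590.5 / 25 = 23.62
Step 2: sqrt(Ne) = sqrt(23.62) = 4.86
Step 3: K1 = 69 / 4.86 = 14.2

14.2


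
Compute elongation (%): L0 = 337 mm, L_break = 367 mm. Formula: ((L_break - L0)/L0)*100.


Formula: Elongation (%) = ((L_break - L0) / L0) * 100
Step 1: Extension = 367 - 337 = 30 mm
Step 2: Elongation = (30 / 337) * 100
Step 3: Elongation = 0.089021 * 100 = 8.9021% ≈ 8.9%

8.9%


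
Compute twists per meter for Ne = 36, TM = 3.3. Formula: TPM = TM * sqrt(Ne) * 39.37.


Formula: TPM = TM * sqrt(Ne) * 39.37
Step 1: sqrt(Ne) = sqrt(36) = 6
Step 2: TM * sqrt(Ne) = 3.3 * 6 = 19.8
Step 3: TPM = 19.8 * 39.37 = 780 twists/m

780 twists/m


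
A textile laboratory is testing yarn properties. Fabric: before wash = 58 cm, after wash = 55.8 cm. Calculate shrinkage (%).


Formula: Shrinkage% = ((L_before - L_after) / L_before) * 100
Step 1: Shrinkage = 58 - 55.8 = 2.2 cm
Step 2: Shrinkage% = (2.2 / 58) * 100
Step 3: Shrinkage% = 0.037931 * 100 = 3.7931% ≈ 3.8%

3.8%


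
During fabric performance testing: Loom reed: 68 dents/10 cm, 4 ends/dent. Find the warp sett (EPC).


Formula: EPC = (dents per 10 cm * ends per dent) / 10
Step 1: Total ends per 10 cm = 68 * 4 = 272
Step 2: EPC = 272 / 10 = 27.2 ends/cm

27.2 ends/cm


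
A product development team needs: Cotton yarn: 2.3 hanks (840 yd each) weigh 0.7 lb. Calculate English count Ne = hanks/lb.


Formula: Ne = hanks / mass_lb
Substituting: Ne = 2.3 / 0.7
Ne = 3.3

3.3 Ne


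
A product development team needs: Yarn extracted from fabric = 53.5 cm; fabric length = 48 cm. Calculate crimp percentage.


Formula: Crimp% = ((L_yarn - L_fabric) / L_fabric) * 100
Step 1: Extension = 53.5 - 48 = 5.5 cm
Step 2: Crimp% = (5.5 / 48) * 100
Step 3: Crimp% = 0.114583 * 100 = 11.4583% ≈ 11.5%

11.5%


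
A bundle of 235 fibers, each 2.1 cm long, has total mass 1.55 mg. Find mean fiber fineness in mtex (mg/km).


Formula: fineness (mtex) = mass (mg) / total length (km) = (mass_mg / total_length_m) * 1000
Step 1: Convert fiber length: 2.1 cm = 0.021 m
Step 2: Total fiber length = 235 * 0.021 = 4.935 m
Step 3: Linear density = 1.55 mg / 4.935 m = 0.3141 mg/m
Step 4: fineness = 0.3141 * 1000 = 314.1 mtex

314.1 mtex


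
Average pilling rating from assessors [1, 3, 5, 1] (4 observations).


Formula: Mean = sum / count
Sum = 1 + 3 + 5 + 1 = 10
Mean = 10 / 4 = 2.5

2.5


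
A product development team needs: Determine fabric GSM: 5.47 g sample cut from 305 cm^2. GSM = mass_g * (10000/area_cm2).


Formula: GSM = mass_g / area_m2
Step 1: Convert area: 305 cm^2 = 305 / 10000 = 0.0305 m^2
Step 2: GSM = 5.47 g / 0.0305 m^2 = 179.3 g/m^2

179.3 g/m^2


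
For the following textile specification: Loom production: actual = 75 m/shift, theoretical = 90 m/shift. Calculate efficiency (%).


Formula: Efficiency% = (Actual output / Theoretical output) * 100
Efficiency% = (75 / 90) * 100
Efficiency% = 0.833333 * 100 = 83.3333% ≈ 83.3%

83.3%


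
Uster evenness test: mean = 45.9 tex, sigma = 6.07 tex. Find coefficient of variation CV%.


Formula: CV% = (standard deviation / mean) * 100
Step 1: Ratio = 6.07 / 45.9 = 0.132244
Step 2: CV% = 0.132244 * 100 = 13.2244% ≈ 13.2%

13.2%


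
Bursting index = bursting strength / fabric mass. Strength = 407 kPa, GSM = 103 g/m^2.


Formula: Bursting Index = Bursting Strength / Fabric GSM
BI = 407 kPa / 103 g/m^2
BI = 3.951 kPa/(g/m^2)

3.951 kPa/(g/m^2)


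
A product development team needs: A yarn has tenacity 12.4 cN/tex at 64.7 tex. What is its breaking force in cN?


Formula: Breaking force = Tenacity * Linear density
F = 12.4 cN/tex * 64.7 tex
F = 802.28 cN

802.28 cN


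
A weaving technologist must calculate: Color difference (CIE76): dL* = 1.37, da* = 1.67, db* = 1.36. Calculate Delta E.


Formula: Delta E = sqrt(dL*^2 + da*^2 + db*^2)
Step 1: dL*^2 = 1.37^2 = 1.8769
Step 2: da*^2 = 1.67^2 = 2.7889
Step 3: db*^2 = 1.36^2 = 1.8496
Step 4: Sum = 1.8769 + 2.7889 + 1.8496 = 6.5154
Step 5: Delta E = sqrt(6.5154) = 2.55

2.55 Delta E


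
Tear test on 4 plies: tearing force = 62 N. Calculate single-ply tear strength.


Formula: Per-ply strength = Total force / Number of plies
Per-ply = 62 N / 4
Per-ply = 15.5 N

15.5 N


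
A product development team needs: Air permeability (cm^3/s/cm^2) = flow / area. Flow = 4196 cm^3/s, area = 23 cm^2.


Formula: Air Permeability = Airflow / Test Area
AP = 4196 cm^3/s / 23 cm^2
AP = 182.4 cm^3/s/cm^2

182.4 cm^3/s/cm^2


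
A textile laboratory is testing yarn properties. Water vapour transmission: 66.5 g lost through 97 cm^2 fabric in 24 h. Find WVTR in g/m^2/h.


Formula: WVTR = mass_loss / (area * time)
Step 1: Convert area: 97 cm^2 = 0.0097 m^2
Step 2: WVTR = 66.5 g / (0.0097 m^2 * 24 h)
Step 3: WVTR = 66.5 / 0.2328 = 285.7 g/m^2/h

285.7 g/m^2/h


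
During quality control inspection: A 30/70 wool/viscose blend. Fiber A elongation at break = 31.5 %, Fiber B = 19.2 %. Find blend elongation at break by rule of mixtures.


Formula: Blend property = (fraction_A * property_A) + (fraction_B * property_B)
Step 1: Contribution A = 30/100 * 31.5 % = 9.45 %
Step 2: Contribution B = 70/100 * 19.2 % = 13.44 %
Step 3: Blend elongation at break = 9.45 + 13.44 = 22.89 %

22.89 %


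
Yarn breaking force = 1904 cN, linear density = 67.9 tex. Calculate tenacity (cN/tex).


Formula: Tenacity = Breaking force / Linear density
Tenacity = 1904 cN / 67.9 tex
Tenacity = 28.04 cN/tex

28.04 cN/tex


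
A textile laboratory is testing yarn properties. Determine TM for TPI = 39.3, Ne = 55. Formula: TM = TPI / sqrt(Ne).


Formula: TM = TPI / sqrt(Ne)
Step 1: sqrt(Ne) = sqrt(55) = 7.4162
Step 2: TM = 39.3 / 7.4162 = 5.30

5.30 TM


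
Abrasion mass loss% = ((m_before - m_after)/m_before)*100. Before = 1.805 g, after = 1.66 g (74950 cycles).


Formula: Mass loss% = ((m_before - m_after) / m_before) * 100
Step 1: Mass loss = 1.805 - 1.66 = 0.145 g
Step 2: Ratio = 0.145 / 1.805 = 0.0803324
Step 3: Mass loss% = 0.0803324 * 100 = 8.03324% ≈ 8.03%

8.03%


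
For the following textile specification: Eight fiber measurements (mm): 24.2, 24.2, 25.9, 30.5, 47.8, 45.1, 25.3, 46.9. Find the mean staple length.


Formula: Mean = sum of lengths / count
Sum = 24.2 + 24.2 + 25.9 + 30.5 + 47.8 + 45.1 + 25.3 + 46.9
Sum = 269.9 mm
Mean = 269.9 / 8 = 33.74 mm

33.74 mm


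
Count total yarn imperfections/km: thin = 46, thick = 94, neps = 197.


Formula: Total = thin places + thick places + neps
Total = 46 + 94 + 197
Total = 337 imperfections/km

337 imperfections/km


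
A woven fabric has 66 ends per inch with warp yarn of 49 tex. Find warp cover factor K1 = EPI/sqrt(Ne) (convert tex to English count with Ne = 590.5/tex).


Formula: K1 = EPI / sqrt(Ne), with Ne = 590.5 / tex_warp
Step 1: Ne = 590.5 / 49 = 12.051
Step 2: sqrt(Ne) = sqrt(12.051) = 3.4715
Step 3: K1 = 66 / 3.4715 = 19.0

19.0


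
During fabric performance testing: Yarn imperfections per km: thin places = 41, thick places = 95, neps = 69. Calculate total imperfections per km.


Formula: Total = thin places + thick places + neps
Total = 41 + 95 + 69
Total = 205 imperfections/km

205 imperfections/km


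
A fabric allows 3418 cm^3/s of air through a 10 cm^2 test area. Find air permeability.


Formula: Air Permeability = Airflow / Test Area
AP = 3418 cm^3/s / 10 cm^2
AP = 341.8 cm^3/s/cm^2

341.8 cm^3/s/cm^2


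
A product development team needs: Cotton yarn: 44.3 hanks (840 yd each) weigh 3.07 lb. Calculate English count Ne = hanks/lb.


Formula: Ne = hanks / mass_lb
Substituting: Ne = 44.3 / 3.07
Ne = 14.4

14.4 Ne


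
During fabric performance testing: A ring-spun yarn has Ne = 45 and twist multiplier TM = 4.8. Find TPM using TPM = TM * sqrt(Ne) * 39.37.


Formula: TPM = TM * sqrt(Ne) * 39.37
Step 1: sqrt(Ne) = sqrt(45) = 6.7082
Step 2: TM * sqrt(Ne) = 4.8 * 6.7082 = 32.1994
Step 3: TPM = 32.1994 * 39.37 = 1268 twists/m

1268 twists/m


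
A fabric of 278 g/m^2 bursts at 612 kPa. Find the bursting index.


Formula: Bursting Index = Bursting Strength / Fabric GSM
BI = 612 kPa / 278 g/m^2
BI = 2.201 kPa/(g/m^2)

2.201 kPa/(g/m^2)


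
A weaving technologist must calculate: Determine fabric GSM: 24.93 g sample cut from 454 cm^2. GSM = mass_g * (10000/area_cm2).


Formula: GSM = mass_g / area_m2
Step 1: Convert area: 454 cm^2 = 454 / 10000 = 0.0454 m^2
Step 2: GSM = 24.93 g / 0.0454 m^2 = 549.1 g/m^2

549.1 g/m^2


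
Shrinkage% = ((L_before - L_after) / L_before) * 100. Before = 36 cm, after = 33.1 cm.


Formula: Shrinkage% = ((L_before - L_after) / L_before) * 100
Step 1: Shrinkage = 36 - 33.1 = 2.9 cm
Step 2: Shrinkage% = (2.9 / 36) * 100
Step 3: Shrinkage% = 0.080556 * 100 = 8.0556% ≈ 8.1%

8.1%


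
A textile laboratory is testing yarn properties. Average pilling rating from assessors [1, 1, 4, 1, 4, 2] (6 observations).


Formula: Mean = sum / count
Sum = 1 + 1 + 4 + 1 + 4 + 2 = 13
Mean = 13 / 6 = 2.2

2.2


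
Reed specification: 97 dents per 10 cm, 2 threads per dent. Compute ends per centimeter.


Formula: EPC = (dents per 10 cm * ends per dent) / 10
Step 1: Total ends per 10 cm = 97 * 2 = 194
Step 2: EPC = 194 / 10 = 19.4 ends/cm

19.4 ends/cm


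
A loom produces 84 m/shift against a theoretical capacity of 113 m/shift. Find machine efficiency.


Formula: Efficiency% = (Actual output / Theoretical output) * 100
Efficiency% = (84 / 113) * 100
Efficiency% = 0.743363 * 100 = 74.3363% ≈ 74.3%

74.3%


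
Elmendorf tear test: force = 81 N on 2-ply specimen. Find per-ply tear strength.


Formula: Per-ply strength = Total force / Number of plies
Per-ply = 81 N / 2
Per-ply = 40.5 N

40.5 N


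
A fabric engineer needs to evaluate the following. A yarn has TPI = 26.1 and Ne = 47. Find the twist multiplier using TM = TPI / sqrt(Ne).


Formula: TM = TPI / sqrt(Ne)
Step 1: sqrt(Ne) = sqrt(47) = 6.8557
Step 2: TM = 26.1 / 6.8557 = 3.81

3.81 TM


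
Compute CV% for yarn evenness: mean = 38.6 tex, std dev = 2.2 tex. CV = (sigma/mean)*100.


Formula: CV% = (standard deviation / mean) * 100
Step 1: Ratio = 2.2 / 38.6 = 0.056995
Step 2: CV% = 0.056995 * 100 = 5.6995% ≈ 5.7%

5.7%


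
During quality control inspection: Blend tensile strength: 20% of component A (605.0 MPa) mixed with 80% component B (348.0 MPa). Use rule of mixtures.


Formula: Blend property = (fraction_A * property_A) + (fraction_B * property_B)
Step 1: Contribution A = 20/100 * 605.0 MPa = 121.0 MPa
Step 2: Contribution B = 80/100 * 348.0 MPa = 278.4 MPa
Step 3: Blend tensile strength = 121.0 + 278.4 = 399.4 MPa

399.4 MPa


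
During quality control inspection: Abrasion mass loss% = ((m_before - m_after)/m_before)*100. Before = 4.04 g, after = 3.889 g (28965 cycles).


Formula: Mass loss% = ((m_before - m_after) / m_before) * 100
Step 1: Mass loss = 4.04 - 3.889 = 0.151 g
Step 2: Ratio = 0.151 / 4.04 = 0.0373762
Step 3: Mass loss% = 0.0373762 * 100 = 3.73762% ≈ 3.74%

3.74%


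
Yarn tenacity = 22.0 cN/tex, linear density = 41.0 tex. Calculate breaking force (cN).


Formula: Breaking force = Tenacity * Linear density
F = 22.0 cN/tex * 41.0 tex
F = 902.00 cN

902.00 cN


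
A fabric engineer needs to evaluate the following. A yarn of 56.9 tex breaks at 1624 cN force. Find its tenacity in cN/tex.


Formula: Tenacity = Breaking force / Linear density
Tenacity = 1624 cN / 56.9 tex
Tenacity = 28.54 cN/tex

28.54 cN/tex


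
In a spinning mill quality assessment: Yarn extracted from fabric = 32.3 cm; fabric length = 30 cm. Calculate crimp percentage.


Formula: Crimp% = ((L_yarn - L_fabric) / L_fabric) * 100
Step 1: Extension = 32.3 - 30 = 2.3 cm
Step 2: Crimp% = (2.3 / 30) * 100
Step 3: Crimp% = 0.076667 * 100 = 7.6667% ≈ 7.7%

7.7%


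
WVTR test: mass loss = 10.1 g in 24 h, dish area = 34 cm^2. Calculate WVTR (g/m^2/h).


Formula: WVTR = mass_loss / (area * time)
Step 1: Convert area: 34 cm^2 = 0.0034 m^2
Step 2: WVTR = 10.1 g / (0.0034 m^2 * 24 h)
Step 3: WVTR = 10.1 / 0.0816 = 123.8 g/m^2/h

123.8 g/m^2/h


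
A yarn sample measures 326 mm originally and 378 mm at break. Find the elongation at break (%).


Formula: Elongation (%) = ((L_break - L0) / L0) * 100
Step 1: Extension = 378 - 326 = 52 mm
Step 2: Elongation = (52 / 326) * 100
Step 3: Elongation = 0.159509 * 100 = 15.9509% ≈ 16.0%

16.0%


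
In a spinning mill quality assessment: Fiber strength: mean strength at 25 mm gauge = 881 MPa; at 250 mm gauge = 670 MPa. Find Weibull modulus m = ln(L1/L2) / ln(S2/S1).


Formula: m = ln(L1/L2) / ln(S2/S1)
Step 1: ln(L1/L2) = ln(25/250) = -2.30259
Step 2: S2/S1 = 670/881 = 0.7605
Step 3: ln(S2/S1) = ln(0.7605) = -0.27378
Step 4: m = -2.30259 / -0.27378 = 8.41

8.41 (Weibull m)


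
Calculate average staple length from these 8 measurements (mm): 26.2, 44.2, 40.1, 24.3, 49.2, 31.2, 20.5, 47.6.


Formula: Mean = sum of lengths / count
Sum = 26.2 + 44.2 + 40.1 + 24.3 + 49.2 + 31.2 + 20.5 + 47.6
Sum = 283.3 mm
Mean = 283.3 / 8 = 35.41 mm

35.41 mm


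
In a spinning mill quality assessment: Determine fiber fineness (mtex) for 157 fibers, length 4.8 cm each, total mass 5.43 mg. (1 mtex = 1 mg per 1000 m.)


Formula: fineness (mtex) = mass (mg) / total length (km) = (mass_mg / total_length_m) * 1000
Step 1: Convert fiber length: 4.8 cm = 0.048 m
Step 2: Total fiber length = 157 * 0.048 = 7.536 m
Step 3: Linear density = 5.43 mg / 7.536 m = 0.7205 mg/m
Step 4: fineness = 0.7205 * 1000 = 720.5 mtex

720.5 mtex


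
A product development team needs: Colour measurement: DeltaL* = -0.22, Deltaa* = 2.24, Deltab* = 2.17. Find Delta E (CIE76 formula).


Formula: Delta E = sqrt(dL*^2 + da*^2 + db*^2)
Step 1: dL*^2 = (-0.22)^2 = 0.0484
Step 2: da*^2 = 2.24^2 = 5.0176
Step 3: db*^2 = 2.17^2 = 4.7089
Step 4: Sum = 0.0484 + 5.0176 + 4.7089 = 9.7749
Step 5: Delta E = sqrt(9.7749) = 3.13

3.13 Delta E


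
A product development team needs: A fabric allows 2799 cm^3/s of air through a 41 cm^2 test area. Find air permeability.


Formula: Air Permeability = Airflow / Test Area
AP = 2799 cm^3/s / 41 cm^2
AP = 68.3 cm^3/s/cm^2

68.3 cm^3/s/cm^2


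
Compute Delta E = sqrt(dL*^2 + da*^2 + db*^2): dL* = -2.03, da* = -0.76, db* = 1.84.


Formula: Delta E = sqrt(dL*^2 + da*^2 + db*^2)
Step 1: dL*^2 = (-2.03)^2 = 4.1209
Step 2: da*^2 = (-0.76)^2 = 0.5776
Step 3: db*^2 = 1.84^2 = 3.3856
Step 4: Sum = 4.1209 + 0.5776 + 3.3856 = 8.0841
Step 5: Delta E = sqrt(8.0841) = 2.84

2.84 Delta E


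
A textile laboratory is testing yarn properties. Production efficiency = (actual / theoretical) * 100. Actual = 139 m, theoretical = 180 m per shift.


Formula: Efficiency% = (Actual output / Theoretical output) * 100
Efficiency% = (139 / 180) * 100
Efficiency% = 0.772222 * 100 = 77.2222% ≈ 77.2%

77.2%


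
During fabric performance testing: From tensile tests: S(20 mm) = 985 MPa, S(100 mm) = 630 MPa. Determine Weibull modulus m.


Formula: m = ln(L1/L2) / ln(S2/S1)
Step 1: ln(L1/L2) = ln(20/100) = -1.60944
Step 2: S2/S1 = 630/985 = 0.63959
Step 3: ln(S2/S1) = ln(0.63959) = -0.44693
Step 4: m = -1.60944 / -0.44693 = 3.60

3.60 (Weibull m)


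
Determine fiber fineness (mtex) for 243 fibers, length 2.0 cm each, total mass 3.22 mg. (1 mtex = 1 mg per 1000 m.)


Formula: fineness (mtex) = mass (mg) / total length (km) = (mass_mg / total_length_m) * 1000
Step 1: Convert fiber length: 2.0 cm = 0.02 m
Step 2: Total fiber length = 243 * 0.02 = 4.86 m
Step 3: Linear density = 3.22 mg / 4.86 m = 0.6626 mg/m
Step 4: fineness = 0.6626 * 1000 = 662.6 mtex

662.6 mtex


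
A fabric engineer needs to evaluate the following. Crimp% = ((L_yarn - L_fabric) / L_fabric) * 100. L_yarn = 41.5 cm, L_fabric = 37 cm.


Formula: Crimp% = ((L_yarn - L_fabric) / L_fabric) * 100
Step 1: Extension = 41.5 - 37 = 4.5 cm
Step 2: Crimp% = (4.5 / 37) * 100
Step 3: Crimp% = 0.121622 * 100 = 12.1622% ≈ 12.2%

12.2%


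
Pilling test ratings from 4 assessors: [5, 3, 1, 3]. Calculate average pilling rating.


Formula: Mean = sum / count
Sum = 5 + 3 + 1 + 3 = 12
Mean = 12 / 4 = 3.0

3.0


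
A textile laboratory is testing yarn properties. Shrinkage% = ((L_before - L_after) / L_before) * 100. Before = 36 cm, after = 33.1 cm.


Formula: Shrinkage% = ((L_before - L_after) / L_before) * 100
Step 1: Shrinkage = 36 - 33.1 = 2.9 cm
Step 2: Shrinkage% = (2.9 / 36) * 100
Step 3: Shrinkage% = 0.080556 * 100 = 8.0556% ≈ 8.1%

8.1%


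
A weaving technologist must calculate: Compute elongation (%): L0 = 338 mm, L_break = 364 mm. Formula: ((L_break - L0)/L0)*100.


Formula: Elongation (%) = ((L_break - L0) / L0) * 100
Step 1: Extension = 364 - 338 = 26 mm
Step 2: Elongation = (26 / 338) * 100
Step 3: Elongation = 0.076923 * 100 = 7.6923% ≈ 7.7%

7.7%


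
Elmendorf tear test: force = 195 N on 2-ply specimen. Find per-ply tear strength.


Formula: Per-ply strength = Total force / Number of plies
Per-ply = 195 N / 2
Per-ply = 97.5 N

97.5 N


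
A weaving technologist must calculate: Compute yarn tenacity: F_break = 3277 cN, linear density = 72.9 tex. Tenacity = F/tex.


Formula: Tenacity = Breaking force / Linear density
Tenacity = 3277 cN / 72.9 tex
Tenacity = 44.95 cN/tex

44.95 cN/tex


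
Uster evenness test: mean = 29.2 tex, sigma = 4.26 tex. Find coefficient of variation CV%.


Formula: CV% = (standard deviation / mean) * 100
Step 1: Ratio = 4.26 / 29.2 = 0.14589
Step 2: CV% = 0.14589 * 100 = 14.589% ≈ 14.6%

14.6%


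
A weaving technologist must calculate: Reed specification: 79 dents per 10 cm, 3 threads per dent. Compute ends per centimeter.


Formula: EPC = (dents per 10 cm * ends per dent) / 10
Step 1: Total ends per 10 cm = 79 * 3 = 237
Step 2: EPC = 237 / 10 = 23.7 ends/cm

23.7 ends/cm


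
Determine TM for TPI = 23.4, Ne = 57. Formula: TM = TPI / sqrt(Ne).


Formula: TM = TPI / sqrt(Ne)
Step 1: sqrt(Ne) = sqrt(57) = 7.5498
Step 2: TM = 23.4 / 7.5498 = 3.10

3.10 TM


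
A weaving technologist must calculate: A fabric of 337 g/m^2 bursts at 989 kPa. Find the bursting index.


Formula: Bursting Index = Bursting Strength / Fabric GSM
BI = 989 kPa / 337 g/m^2
BI = 2.935 kPa/(g/m^2)

2.935 kPa/(g/m^2)


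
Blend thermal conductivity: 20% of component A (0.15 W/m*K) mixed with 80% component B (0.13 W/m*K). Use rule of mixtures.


Formula: Blend property = (fraction_A * property_A) + (fraction_B * property_B)
Step 1: Contribution A = 20/100 * 0.15 W/m*K = 0.03 W/m*K
Step 2: Contribution B = 80/100 * 0.13 W/m*K = 0.104 W/m*K
Step 3: Blend thermal conductivity = 0.03 + 0.104 = 0.134 W/m*K

0.134 W/m*K


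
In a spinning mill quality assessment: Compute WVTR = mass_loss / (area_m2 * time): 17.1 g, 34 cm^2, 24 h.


Formula: WVTR = mass_loss / (area * time)
Step 1: Convert area: 34 cm^2 = 0.0034 m^2
Step 2: WVTR = 17.1 g / (0.0034 m^2 * 24 h)
Step 3: WVTR = 17.1 / 0.0816 = 209.6 g/m^2/h

209.6 g/m^2/h
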